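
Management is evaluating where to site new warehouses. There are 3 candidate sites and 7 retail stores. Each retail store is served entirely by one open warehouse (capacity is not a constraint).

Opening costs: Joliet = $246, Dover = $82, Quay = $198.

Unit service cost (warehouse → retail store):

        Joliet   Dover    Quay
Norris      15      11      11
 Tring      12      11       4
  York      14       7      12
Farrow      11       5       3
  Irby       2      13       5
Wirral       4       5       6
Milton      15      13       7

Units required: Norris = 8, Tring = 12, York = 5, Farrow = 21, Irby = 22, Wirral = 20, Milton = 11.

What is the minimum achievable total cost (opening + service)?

Minimum total cost: 764

For any fixed open set, each retail store goes to its cheapest open site; total = fixed + service.
{Quay}: Norris→Quay 11·8=88, Tring→Quay 4·12=48, York→Quay 12·5=60, Farrow→Quay 3·21=63, Irby→Quay 5·22=110, Wirral→Quay 6·20=120, Milton→Quay 7·11=77. Service 566; fixed 198; total 764.
{Dover, Quay}: service 521 + fixed 280 = 801
{Joliet, Quay}: Norris→Quay 11·8=88, Tring→Quay 4·12=48, York→Quay 12·5=60, Farrow→Quay 3·21=63, Irby→Joliet 2·22=44, Wirral→Joliet 4·20=80, Milton→Quay 7·11=77. Service 460; fixed 444; total 904.
{Joliet, Dover, Quay}: service 435 + fixed 526 = 961
No other subset beats 764.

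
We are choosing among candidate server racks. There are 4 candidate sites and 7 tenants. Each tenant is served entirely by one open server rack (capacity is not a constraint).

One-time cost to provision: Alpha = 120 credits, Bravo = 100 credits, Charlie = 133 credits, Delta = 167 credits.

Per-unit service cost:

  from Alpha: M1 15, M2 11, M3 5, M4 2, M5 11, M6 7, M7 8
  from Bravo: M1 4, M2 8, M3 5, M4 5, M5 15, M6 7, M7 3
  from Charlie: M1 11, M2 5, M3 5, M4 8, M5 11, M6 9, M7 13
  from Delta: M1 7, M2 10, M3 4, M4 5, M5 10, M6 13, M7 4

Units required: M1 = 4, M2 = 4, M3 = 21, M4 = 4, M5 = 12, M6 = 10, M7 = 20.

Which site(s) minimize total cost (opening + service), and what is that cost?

Open Bravo only; minimum total cost 583.

For any fixed open set, each tenant goes to its cheapest open site; total = fixed + service.
{Bravo}: M1→Bravo 4·4=16, M2→Bravo 8·4=32, M3→Bravo 5·21=105, M4→Bravo 5·4=20, M5→Bravo 15·12=180, M6→Bravo 7·10=70, M7→Bravo 3·20=60. Service 483; fixed 100; total 583.
{Alpha, Bravo}: M1→Bravo 4·4=16, M2→Bravo 8·4=32, M3→Alpha 5·21=105, M4→Alpha 2·4=8, M5→Alpha 11·12=132, M6→Alpha 7·10=70, M7→Bravo 3·20=60. Service 423; fixed 220; total 643.
{Bravo, Charlie}: M1→Bravo 4·4=16, M2→Charlie 5·4=20, M3→Bravo 5·21=105, M4→Bravo 5·4=20, M5→Charlie 11·12=132, M6→Bravo 7·10=70, M7→Bravo 3·20=60. Service 423; fixed 233; total 656.
{Alpha, Bravo, Charlie, Delta}: M1→Bravo 4·4=16, M2→Charlie 5·4=20, M3→Delta 4·21=84, M4→Alpha 2·4=8, M5→Delta 10·12=120, M6→Alpha 7·10=70, M7→Bravo 3·20=60. Service 378; fixed 520; total 898.
No other subset beats 583.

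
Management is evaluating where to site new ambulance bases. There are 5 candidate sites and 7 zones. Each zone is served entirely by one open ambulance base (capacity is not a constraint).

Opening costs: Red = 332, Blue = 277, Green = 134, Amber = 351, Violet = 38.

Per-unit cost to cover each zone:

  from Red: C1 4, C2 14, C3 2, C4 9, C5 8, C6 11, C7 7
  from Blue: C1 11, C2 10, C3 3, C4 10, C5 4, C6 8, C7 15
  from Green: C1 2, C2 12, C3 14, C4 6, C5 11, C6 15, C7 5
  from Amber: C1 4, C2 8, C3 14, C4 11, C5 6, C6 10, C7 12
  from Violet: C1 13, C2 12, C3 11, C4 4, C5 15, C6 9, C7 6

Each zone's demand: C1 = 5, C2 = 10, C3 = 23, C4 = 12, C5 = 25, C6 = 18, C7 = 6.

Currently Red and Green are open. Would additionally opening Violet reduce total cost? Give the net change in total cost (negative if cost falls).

Current service cost with {Red, Green}: 676.
Adding Violet: each zone re-picks its cheapest; new service cost 616, saving 60.
Extra fixed cost: 38. Net change = 38 − 60 = -22.
(Totals: 1142 → 1120.)

Yes — net change −22 (cost falls by 22).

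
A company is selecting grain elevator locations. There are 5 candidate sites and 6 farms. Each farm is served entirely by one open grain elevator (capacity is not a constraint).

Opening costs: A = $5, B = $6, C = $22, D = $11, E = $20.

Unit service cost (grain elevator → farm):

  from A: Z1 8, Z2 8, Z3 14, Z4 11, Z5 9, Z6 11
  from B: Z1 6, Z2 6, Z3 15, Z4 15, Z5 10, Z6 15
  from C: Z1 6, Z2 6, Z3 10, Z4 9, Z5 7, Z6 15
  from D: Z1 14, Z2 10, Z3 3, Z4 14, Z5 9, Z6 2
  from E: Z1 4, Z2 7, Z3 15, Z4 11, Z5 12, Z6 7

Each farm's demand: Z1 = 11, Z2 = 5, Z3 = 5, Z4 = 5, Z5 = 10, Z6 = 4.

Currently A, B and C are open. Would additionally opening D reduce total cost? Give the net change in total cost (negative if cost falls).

Yes — net change −60 (cost falls by 60).

Current service cost with {A, B, C}: 305.
Adding D: each farm re-picks its cheapest; new service cost 234, saving 71.
Extra fixed cost: 11. Net change = 11 − 71 = -60.
(Totals: 338 → 278.)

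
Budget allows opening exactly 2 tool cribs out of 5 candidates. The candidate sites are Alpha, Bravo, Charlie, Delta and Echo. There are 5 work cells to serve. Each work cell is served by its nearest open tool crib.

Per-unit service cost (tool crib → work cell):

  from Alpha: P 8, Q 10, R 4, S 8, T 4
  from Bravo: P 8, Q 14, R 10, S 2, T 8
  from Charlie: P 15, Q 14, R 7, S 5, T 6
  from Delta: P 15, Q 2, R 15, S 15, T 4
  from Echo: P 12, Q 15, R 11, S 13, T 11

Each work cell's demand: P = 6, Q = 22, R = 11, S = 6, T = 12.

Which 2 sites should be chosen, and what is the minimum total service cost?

Choose Alpha and Delta; total service cost 232.

With exactly 2 open, each work cell uses its cheapest among the chosen.
{Alpha, Delta}: P→Alpha 8·6=48, Q→Delta 2·22=44, R→Alpha 4·11=44, S→Alpha 8·6=48, T→Alpha 4·12=48. Service cost 232.
{Bravo, Delta}: service cost 262
{Charlie, Delta}: service cost 289
Among all 10 size-2 choices, {Alpha, Delta} is lowest.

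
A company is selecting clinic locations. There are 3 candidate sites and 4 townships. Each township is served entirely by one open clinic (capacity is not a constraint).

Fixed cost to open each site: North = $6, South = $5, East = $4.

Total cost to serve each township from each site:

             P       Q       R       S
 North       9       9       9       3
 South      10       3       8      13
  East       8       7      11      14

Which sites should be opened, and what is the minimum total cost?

For any fixed open set, each township goes to its cheapest open site; total = fixed + service.
{North, South}: P→North 9, Q→South 3, R→South 8, S→North 3. Service 23; fixed 11; total 34.
{North}: service 30 + fixed 6 = 36
{North, South, East}: service 22 + fixed 15 = 37
{East}: P→East 8, Q→East 7, R→East 11, S→East 14. Service 40; fixed 4; total 44.
(All 7 nonempty subsets were checked; North and South is lowest.)

Open North and South; minimum total cost 34.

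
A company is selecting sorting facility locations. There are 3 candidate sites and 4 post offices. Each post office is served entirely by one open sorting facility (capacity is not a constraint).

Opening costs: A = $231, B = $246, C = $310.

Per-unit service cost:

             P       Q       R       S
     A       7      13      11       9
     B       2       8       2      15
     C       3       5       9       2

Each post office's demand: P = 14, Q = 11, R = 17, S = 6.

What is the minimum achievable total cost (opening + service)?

Minimum total cost: 486

For any fixed open set, each post office goes to its cheapest open site; total = fixed + service.
{B}: P→B 2·14=28, Q→B 8·11=88, R→B 2·17=34, S→B 15·6=90. Service 240; fixed 246; total 486.
{C}: P→C 3·14=42, Q→C 5·11=55, R→C 9·17=153, S→C 2·6=12. Service 262; fixed 310; total 572.
{A, B}: service 204 + fixed 477 = 681
{A, B, C}: P→B 2·14=28, Q→C 5·11=55, R→B 2·17=34, S→C 2·6=12. Service 129; fixed 787; total 916.
(All 7 nonempty subsets were checked; B only is lowest.)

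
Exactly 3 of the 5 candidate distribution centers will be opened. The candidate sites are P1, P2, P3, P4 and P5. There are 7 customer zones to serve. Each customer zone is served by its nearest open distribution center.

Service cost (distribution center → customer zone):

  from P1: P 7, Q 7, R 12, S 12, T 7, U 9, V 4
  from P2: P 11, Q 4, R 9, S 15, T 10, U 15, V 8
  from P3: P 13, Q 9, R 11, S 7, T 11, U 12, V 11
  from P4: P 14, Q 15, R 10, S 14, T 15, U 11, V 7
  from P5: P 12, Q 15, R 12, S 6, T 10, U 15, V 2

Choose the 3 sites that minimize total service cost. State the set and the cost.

Choose P1, P2 and P5; total service cost 44.

With exactly 3 open, each customer zone uses its cheapest among the chosen.
{P1, P2, P5}: P→P1 7, Q→P2 4, R→P2 9, S→P5 6, T→P1 7, U→P1 9, V→P5 2. Service cost 44.
{P1, P2, P3}: service cost 47
{P1, P4, P5}: service cost 48
Among all 10 size-3 choices, {P1, P2, P5} is lowest.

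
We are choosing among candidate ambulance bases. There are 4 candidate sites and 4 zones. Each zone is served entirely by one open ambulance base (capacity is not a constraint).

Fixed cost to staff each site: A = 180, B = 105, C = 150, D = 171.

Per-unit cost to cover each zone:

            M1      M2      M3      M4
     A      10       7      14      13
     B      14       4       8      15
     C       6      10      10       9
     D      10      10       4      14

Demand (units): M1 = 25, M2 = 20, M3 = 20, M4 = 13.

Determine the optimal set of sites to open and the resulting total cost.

Open B and C; minimum total cost 762.

For any fixed open set, each zone goes to its cheapest open site; total = fixed + service.
{B, C}: M1→C 6·25=150, M2→B 4·20=80, M3→B 8·20=160, M4→C 9·13=117. Service 507; fixed 255; total 762.
{C}: M1→C 6·25=150, M2→C 10·20=200, M3→C 10·20=200, M4→C 9·13=117. Service 667; fixed 150; total 817.
{B, C, D}: service 427 + fixed 426 = 853
{A, B, C, D}: service 427 + fixed 606 = 1033
No other subset beats 762.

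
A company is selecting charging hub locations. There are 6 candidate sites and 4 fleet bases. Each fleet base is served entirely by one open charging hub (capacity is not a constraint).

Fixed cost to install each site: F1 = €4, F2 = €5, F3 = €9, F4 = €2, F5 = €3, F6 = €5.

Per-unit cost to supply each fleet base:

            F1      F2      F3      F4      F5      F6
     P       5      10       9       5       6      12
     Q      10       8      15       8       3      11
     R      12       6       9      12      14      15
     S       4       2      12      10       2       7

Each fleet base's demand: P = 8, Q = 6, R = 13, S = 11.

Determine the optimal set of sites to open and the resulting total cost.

Open F2, F4 and F5; minimum total cost 168.

For any fixed open set, each fleet base goes to its cheapest open site; total = fixed + service.
{F2, F4, F5}: P→F4 5·8=40, Q→F5 3·6=18, R→F2 6·13=78, S→F2 2·11=22. Service 158; fixed 10; total 168.
{F1, F2, F5}: service 158 + fixed 12 = 170
{F1, F2, F4, F5}: P→F1 5·8=40, Q→F5 3·6=18, R→F2 6·13=78, S→F2 2·11=22. Service 158; fixed 14; total 172.
{F1, F2, F3, F4, F5, F6}: service 158 + fixed 28 = 186
No other subset beats 168.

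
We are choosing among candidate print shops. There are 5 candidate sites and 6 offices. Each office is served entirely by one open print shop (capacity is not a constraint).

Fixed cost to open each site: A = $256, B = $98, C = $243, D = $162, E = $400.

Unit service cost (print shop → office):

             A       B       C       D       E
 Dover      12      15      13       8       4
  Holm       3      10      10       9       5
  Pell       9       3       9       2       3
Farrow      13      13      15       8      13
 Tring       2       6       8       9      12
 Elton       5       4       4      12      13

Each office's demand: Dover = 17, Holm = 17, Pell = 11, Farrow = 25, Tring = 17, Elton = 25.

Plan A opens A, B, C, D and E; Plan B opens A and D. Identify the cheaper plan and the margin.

Plan B is cheaper by 648.

Plan A: {A, B, C, D, E}: Dover→E 4·17=68, Holm→A 3·17=51, Pell→D 2·11=22, Farrow→D 8·25=200, Tring→A 2·17=34, Elton→B 4·25=100. Service 475; fixed 1159; total 1634.
Plan B: {A, D}: Dover→D 8·17=136, Holm→A 3·17=51, Pell→D 2·11=22, Farrow→D 8·25=200, Tring→A 2·17=34, Elton→A 5·25=125. Service 568; fixed 418; total 986.
Difference: |1634 − 986| = 648.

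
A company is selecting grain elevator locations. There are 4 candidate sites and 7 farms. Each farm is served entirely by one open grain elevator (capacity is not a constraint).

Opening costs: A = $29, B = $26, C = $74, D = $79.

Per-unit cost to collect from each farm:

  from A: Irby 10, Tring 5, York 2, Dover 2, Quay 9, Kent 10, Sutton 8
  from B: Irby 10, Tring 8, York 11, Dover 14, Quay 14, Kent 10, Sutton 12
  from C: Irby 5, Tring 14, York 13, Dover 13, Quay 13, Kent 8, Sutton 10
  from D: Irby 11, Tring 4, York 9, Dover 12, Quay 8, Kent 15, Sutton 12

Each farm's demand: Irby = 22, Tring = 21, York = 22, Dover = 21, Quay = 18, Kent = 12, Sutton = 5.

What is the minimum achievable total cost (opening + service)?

Minimum total cost: 702

For any fixed open set, each farm goes to its cheapest open site; total = fixed + service.
{A, C}: Irby→C 5·22=110, Tring→A 5·21=105, York→A 2·22=44, Dover→A 2·21=42, Quay→A 9·18=162, Kent→C 8·12=96, Sutton→A 8·5=40. Service 599; fixed 103; total 702.
{A, B, C}: service 599 + fixed 129 = 728
{A, C, D}: Irby→C 5·22=110, Tring→D 4·21=84, York→A 2·22=44, Dover→A 2·21=42, Quay→D 8·18=144, Kent→C 8·12=96, Sutton→A 8·5=40. Service 560; fixed 182; total 742.
{A, B, C, D}: service 560 + fixed 208 = 768
(All 15 nonempty subsets were checked; A and C is lowest.)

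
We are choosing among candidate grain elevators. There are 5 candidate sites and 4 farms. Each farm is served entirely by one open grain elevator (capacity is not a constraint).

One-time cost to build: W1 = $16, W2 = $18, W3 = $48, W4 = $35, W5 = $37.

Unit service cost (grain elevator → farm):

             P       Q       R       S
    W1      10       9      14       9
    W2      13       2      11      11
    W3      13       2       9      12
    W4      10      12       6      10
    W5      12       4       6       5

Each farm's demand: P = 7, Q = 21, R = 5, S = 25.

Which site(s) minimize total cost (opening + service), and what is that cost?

Open W2 and W5; minimum total cost 336.

For any fixed open set, each farm goes to its cheapest open site; total = fixed + service.
{W2, W5}: P→W5 12·7=84, Q→W2 2·21=42, R→W5 6·5=30, S→W5 5·25=125. Service 281; fixed 55; total 336.
{W1, W2, W5}: service 267 + fixed 71 = 338
{W2, W4, W5}: P→W4 10·7=70, Q→W2 2·21=42, R→W4 6·5=30, S→W5 5·25=125. Service 267; fixed 90; total 357.
{W1, W2, W3, W4, W5}: P→W1 10·7=70, Q→W2 2·21=42, R→W4 6·5=30, S→W5 5·25=125. Service 267; fixed 154; total 421.
No other subset beats 336.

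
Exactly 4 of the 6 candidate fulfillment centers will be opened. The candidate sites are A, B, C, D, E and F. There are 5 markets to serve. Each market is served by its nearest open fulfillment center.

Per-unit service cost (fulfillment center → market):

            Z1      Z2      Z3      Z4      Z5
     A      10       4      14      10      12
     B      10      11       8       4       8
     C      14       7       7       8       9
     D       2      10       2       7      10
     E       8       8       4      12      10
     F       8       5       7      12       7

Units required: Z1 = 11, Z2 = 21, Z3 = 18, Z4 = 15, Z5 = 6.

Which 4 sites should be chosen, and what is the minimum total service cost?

With exactly 4 open, each market uses its cheapest among the chosen.
{A, B, D, F}: Z1→D 2·11=22, Z2→A 4·21=84, Z3→D 2·18=36, Z4→B 4·15=60, Z5→F 7·6=42. Service cost 244.
{A, B, C, D}: service cost 250
{A, B, D, E}: service cost 250
Among all 15 size-4 choices, {A, B, D, F} is lowest.

Choose A, B, D and F; total service cost 244.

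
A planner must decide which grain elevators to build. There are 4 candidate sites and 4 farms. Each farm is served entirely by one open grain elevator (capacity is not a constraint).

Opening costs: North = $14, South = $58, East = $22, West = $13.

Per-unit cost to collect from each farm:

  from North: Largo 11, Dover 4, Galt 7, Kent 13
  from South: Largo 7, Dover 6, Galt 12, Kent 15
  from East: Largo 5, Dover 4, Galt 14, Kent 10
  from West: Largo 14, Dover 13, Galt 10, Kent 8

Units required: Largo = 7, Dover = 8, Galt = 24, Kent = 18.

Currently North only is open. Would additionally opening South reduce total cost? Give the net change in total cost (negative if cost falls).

No — net change +30 (cost rises by 30).

Current service cost with {North}: 511.
Adding South: each farm re-picks its cheapest; new service cost 483, saving 28.
Extra fixed cost: 58. Net change = 58 − 28 = 30.
(Totals: 525 → 555.)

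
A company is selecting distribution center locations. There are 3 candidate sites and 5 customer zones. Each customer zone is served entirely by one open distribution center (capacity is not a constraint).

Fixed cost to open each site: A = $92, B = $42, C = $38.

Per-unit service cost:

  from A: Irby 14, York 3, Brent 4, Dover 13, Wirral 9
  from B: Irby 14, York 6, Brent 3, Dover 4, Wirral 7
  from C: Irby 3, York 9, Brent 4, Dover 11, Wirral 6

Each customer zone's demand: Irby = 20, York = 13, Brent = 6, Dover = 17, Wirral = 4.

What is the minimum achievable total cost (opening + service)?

Minimum total cost: 328

For any fixed open set, each customer zone goes to its cheapest open site; total = fixed + service.
{B, C}: Irby→C 3·20=60, York→B 6·13=78, Brent→B 3·6=18, Dover→B 4·17=68, Wirral→C 6·4=24. Service 248; fixed 80; total 328.
{A, B, C}: service 209 + fixed 172 = 381
{C}: service 412 + fixed 38 = 450
No other subset beats 328.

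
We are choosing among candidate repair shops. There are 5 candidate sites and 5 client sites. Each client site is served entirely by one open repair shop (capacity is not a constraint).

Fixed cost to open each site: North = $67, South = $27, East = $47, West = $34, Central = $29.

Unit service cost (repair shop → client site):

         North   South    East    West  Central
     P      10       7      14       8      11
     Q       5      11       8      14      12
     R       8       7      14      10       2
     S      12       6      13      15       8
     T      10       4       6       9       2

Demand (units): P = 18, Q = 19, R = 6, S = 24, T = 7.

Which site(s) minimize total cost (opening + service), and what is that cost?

Open North, South and Central; minimum total cost 514.

For any fixed open set, each client site goes to its cheapest open site; total = fixed + service.
{North, South, Central}: P→South 7·18=126, Q→North 5·19=95, R→Central 2·6=12, S→South 6·24=144, T→Central 2·7=14. Service 391; fixed 123; total 514.
{North, South}: P→South 7·18=126, Q→North 5·19=95, R→South 7·6=42, S→South 6·24=144, T→South 4·7=28. Service 435; fixed 94; total 529.
{North, South, West, Central}: service 391 + fixed 157 = 548
{North, South, East, West, Central}: service 391 + fixed 204 = 595
No other subset beats 514.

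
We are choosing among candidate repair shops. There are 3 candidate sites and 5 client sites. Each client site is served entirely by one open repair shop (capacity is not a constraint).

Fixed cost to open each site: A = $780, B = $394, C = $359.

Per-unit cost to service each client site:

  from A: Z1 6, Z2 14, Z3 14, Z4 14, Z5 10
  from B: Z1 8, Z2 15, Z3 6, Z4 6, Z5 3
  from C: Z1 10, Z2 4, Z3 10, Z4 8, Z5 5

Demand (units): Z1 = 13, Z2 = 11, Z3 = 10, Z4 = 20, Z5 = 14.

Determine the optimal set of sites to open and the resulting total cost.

Open C only; minimum total cost 863.

For any fixed open set, each client site goes to its cheapest open site; total = fixed + service.
{C}: Z1→C 10·13=130, Z2→C 4·11=44, Z3→C 10·10=100, Z4→C 8·20=160, Z5→C 5·14=70. Service 504; fixed 359; total 863.
{B}: service 491 + fixed 394 = 885
{B, C}: Z1→B 8·13=104, Z2→C 4·11=44, Z3→B 6·10=60, Z4→B 6·20=120, Z5→B 3·14=42. Service 370; fixed 753; total 1123.
{A, B, C}: Z1→A 6·13=78, Z2→C 4·11=44, Z3→B 6·10=60, Z4→B 6·20=120, Z5→B 3·14=42. Service 344; fixed 1533; total 1877.
(All 7 nonempty subsets were checked; C only is lowest.)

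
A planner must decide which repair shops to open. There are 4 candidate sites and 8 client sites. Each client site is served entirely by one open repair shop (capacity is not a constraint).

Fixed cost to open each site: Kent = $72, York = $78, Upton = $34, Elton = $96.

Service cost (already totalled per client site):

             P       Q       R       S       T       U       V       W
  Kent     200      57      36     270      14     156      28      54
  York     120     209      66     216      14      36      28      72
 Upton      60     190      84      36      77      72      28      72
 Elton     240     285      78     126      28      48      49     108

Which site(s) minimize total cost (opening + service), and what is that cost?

For any fixed open set, each client site goes to its cheapest open site; total = fixed + service.
{Kent, Upton}: P→Upton 60, Q→Kent 57, R→Kent 36, S→Upton 36, T→Kent 14, U→Upton 72, V→Kent 28, W→Kent 54. Service 357; fixed 106; total 463.
{Kent, York, Upton}: service 321 + fixed 184 = 505
{Kent, Upton, Elton}: service 333 + fixed 202 = 535
{Kent, York, Upton, Elton}: service 321 + fixed 280 = 601
(All 15 nonempty subsets were checked; Kent and Upton is lowest.)

Open Kent and Upton; minimum total cost 463.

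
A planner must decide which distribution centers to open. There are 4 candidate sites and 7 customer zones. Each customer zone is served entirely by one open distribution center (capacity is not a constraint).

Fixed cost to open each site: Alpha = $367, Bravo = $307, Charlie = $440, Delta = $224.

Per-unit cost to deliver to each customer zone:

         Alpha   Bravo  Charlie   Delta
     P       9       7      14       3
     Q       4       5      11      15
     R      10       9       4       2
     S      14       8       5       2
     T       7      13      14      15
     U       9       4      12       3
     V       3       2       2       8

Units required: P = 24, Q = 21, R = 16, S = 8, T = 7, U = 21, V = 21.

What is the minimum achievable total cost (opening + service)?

Minimum total cost: 952

For any fixed open set, each customer zone goes to its cheapest open site; total = fixed + service.
{Bravo, Delta}: P→Delta 3·24=72, Q→Bravo 5·21=105, R→Delta 2·16=32, S→Delta 2·8=16, T→Bravo 13·7=91, U→Delta 3·21=63, V→Bravo 2·21=42. Service 421; fixed 531; total 952.
{Alpha, Delta}: service 379 + fixed 591 = 970
{Delta}: service 771 + fixed 224 = 995
{Alpha, Bravo, Charlie, Delta}: service 358 + fixed 1338 = 1696
No other subset beats 952.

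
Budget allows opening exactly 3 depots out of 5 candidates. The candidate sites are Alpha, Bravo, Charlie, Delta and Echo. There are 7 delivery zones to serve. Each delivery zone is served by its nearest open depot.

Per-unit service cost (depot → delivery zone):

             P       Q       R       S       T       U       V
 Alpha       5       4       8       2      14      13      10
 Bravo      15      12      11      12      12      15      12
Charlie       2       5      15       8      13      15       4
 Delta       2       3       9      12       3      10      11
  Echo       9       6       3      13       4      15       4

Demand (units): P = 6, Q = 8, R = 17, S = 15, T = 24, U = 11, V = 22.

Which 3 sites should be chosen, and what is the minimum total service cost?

With exactly 3 open, each delivery zone uses its cheapest among the chosen.
{Alpha, Delta, Echo}: P→Delta 2·6=12, Q→Delta 3·8=24, R→Echo 3·17=51, S→Alpha 2·15=30, T→Delta 3·24=72, U→Delta 10·11=110, V→Echo 4·22=88. Service cost 387.
{Alpha, Charlie, Echo}: service cost 452
{Alpha, Bravo, Echo}: service cost 470
Among all 10 size-3 choices, {Alpha, Delta, Echo} is lowest.

Choose Alpha, Delta and Echo; total service cost 387.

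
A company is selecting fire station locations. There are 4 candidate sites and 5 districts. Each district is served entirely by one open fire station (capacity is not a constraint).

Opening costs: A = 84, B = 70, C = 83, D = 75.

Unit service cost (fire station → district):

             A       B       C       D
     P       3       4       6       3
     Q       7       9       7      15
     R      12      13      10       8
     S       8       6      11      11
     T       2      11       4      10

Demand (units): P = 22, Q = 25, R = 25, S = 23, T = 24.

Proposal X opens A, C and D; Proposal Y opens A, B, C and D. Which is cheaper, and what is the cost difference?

Proposal X: {A, C, D}: P→A 3·22=66, Q→A 7·25=175, R→D 8·25=200, S→A 8·23=184, T→A 2·24=48. Service 673; fixed 242; total 915.
Proposal Y: {A, B, C, D}: P→A 3·22=66, Q→A 7·25=175, R→D 8·25=200, S→B 6·23=138, T→A 2·24=48. Service 627; fixed 312; total 939.
Difference: |915 − 939| = 24.

Proposal X is cheaper by 24.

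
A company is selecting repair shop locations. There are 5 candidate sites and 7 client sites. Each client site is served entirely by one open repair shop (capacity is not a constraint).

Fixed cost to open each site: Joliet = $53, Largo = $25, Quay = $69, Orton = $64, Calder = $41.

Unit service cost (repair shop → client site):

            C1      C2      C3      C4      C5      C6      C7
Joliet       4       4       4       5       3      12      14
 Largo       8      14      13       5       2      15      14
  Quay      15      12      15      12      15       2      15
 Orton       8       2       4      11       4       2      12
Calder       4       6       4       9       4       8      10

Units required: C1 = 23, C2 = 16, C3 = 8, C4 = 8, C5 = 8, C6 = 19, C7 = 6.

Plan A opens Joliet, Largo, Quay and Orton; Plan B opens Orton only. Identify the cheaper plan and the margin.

Plan A: {Joliet, Largo, Quay, Orton}: C1→Joliet 4·23=92, C2→Orton 2·16=32, C3→Joliet 4·8=32, C4→Joliet 5·8=40, C5→Largo 2·8=16, C6→Quay 2·19=38, C7→Orton 12·6=72. Service 322; fixed 211; total 533.
Plan B: {Orton}: C1→Orton 8·23=184, C2→Orton 2·16=32, C3→Orton 4·8=32, C4→Orton 11·8=88, C5→Orton 4·8=32, C6→Orton 2·19=38, C7→Orton 12·6=72. Service 478; fixed 64; total 542.
Difference: |533 − 542| = 9.

Plan A is cheaper by 9.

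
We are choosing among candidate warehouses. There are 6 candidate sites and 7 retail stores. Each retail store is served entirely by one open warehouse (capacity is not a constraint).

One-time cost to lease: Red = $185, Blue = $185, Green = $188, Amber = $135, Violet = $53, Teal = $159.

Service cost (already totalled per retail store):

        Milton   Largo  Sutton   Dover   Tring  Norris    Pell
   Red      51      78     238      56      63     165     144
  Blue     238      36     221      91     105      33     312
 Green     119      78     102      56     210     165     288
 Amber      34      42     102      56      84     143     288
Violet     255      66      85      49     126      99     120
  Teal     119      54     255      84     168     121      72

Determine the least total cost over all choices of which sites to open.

For any fixed open set, each retail store goes to its cheapest open site; total = fixed + service.
{Amber, Violet}: Milton→Amber 34, Largo→Amber 42, Sutton→Violet 85, Dover→Violet 49, Tring→Amber 84, Norris→Violet 99, Pell→Violet 120. Service 513; fixed 188; total 701.
{Red, Violet}: Milton→Red 51, Largo→Violet 66, Sutton→Violet 85, Dover→Violet 49, Tring→Red 63, Norris→Violet 99, Pell→Violet 120. Service 533; fixed 238; total 771.
{Amber, Teal}: Milton→Amber 34, Largo→Amber 42, Sutton→Amber 102, Dover→Amber 56, Tring→Amber 84, Norris→Teal 121, Pell→Teal 72. Service 511; fixed 294; total 805.
{Red, Blue, Green, Amber, Violet, Teal}: service 372 + fixed 905 = 1277
No other subset beats 701.

Minimum total cost: 701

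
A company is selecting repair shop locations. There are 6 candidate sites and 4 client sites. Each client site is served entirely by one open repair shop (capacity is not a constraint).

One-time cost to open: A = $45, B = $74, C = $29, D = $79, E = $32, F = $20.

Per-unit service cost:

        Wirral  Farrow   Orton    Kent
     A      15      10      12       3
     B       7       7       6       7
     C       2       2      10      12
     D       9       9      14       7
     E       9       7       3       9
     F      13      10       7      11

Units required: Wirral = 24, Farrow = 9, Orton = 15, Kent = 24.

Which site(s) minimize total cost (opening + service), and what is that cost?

Open A, C and E; minimum total cost 289.

For any fixed open set, each client site goes to its cheapest open site; total = fixed + service.
{A, C, E}: Wirral→C 2·24=48, Farrow→C 2·9=18, Orton→E 3·15=45, Kent→A 3·24=72. Service 183; fixed 106; total 289.
{A, C, E, F}: service 183 + fixed 126 = 309
{A, C, F}: service 243 + fixed 94 = 337
{A, B, C, D, E, F}: service 183 + fixed 279 = 462
No other subset beats 289.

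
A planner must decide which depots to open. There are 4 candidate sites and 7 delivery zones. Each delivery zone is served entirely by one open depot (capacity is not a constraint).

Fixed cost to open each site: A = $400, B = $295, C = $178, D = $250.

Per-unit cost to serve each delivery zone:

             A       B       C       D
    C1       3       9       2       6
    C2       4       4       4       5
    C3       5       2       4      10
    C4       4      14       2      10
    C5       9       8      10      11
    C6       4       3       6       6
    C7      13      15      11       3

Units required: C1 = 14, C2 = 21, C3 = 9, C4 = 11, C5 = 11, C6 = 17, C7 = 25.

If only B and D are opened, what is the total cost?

Total cost: 1055

Each delivery zone is assigned to its cheapest site among the open ones.
{B, D}: C1→D 6·14=84, C2→B 4·21=84, C3→B 2·9=18, C4→D 10·11=110, C5→B 8·11=88, C6→B 3·17=51, C7→D 3·25=75. Service 510; fixed 545; total 1055.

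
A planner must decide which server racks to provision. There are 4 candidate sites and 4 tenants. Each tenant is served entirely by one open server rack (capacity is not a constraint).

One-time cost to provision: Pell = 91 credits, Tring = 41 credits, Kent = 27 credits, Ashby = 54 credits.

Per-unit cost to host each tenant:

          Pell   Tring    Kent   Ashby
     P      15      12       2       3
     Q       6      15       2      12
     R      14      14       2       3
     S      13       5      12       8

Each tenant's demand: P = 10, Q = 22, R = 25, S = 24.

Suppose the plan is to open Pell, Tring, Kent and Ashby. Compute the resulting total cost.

Each tenant is assigned to its cheapest site among the open ones.
{Pell, Tring, Kent, Ashby}: P→Kent 2·10=20, Q→Kent 2·22=44, R→Kent 2·25=50, S→Tring 5·24=120. Service 234; fixed 213; total 447.

Total cost: 447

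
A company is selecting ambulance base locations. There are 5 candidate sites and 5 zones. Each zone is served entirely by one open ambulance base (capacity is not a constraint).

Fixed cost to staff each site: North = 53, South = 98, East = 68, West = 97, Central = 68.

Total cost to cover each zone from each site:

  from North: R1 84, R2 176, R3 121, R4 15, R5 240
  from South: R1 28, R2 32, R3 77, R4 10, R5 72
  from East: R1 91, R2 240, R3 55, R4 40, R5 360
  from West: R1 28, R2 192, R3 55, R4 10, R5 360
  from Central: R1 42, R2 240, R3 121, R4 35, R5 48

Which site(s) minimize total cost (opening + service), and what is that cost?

Open South only; minimum total cost 317.

For any fixed open set, each zone goes to its cheapest open site; total = fixed + service.
{South}: R1→South 28, R2→South 32, R3→South 77, R4→South 10, R5→South 72. Service 219; fixed 98; total 317.
{South, Central}: service 195 + fixed 166 = 361
{South, East}: service 197 + fixed 166 = 363
{North, South, East, West, Central}: service 173 + fixed 384 = 557
No other subset beats 317.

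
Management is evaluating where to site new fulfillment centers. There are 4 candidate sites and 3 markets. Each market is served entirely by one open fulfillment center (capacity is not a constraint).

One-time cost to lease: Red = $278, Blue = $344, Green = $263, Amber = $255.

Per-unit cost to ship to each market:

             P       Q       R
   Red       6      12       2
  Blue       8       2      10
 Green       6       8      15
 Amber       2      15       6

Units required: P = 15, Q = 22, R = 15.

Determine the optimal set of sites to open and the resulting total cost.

For any fixed open set, each market goes to its cheapest open site; total = fixed + service.
{Blue}: P→Blue 8·15=120, Q→Blue 2·22=44, R→Blue 10·15=150. Service 314; fixed 344; total 658.
{Red}: service 384 + fixed 278 = 662
{Amber}: service 450 + fixed 255 = 705
{Red, Blue, Green, Amber}: P→Amber 2·15=30, Q→Blue 2·22=44, R→Red 2·15=30. Service 104; fixed 1140; total 1244.
(All 15 nonempty subsets were checked; Blue only is lowest.)

Open Blue only; minimum total cost 658.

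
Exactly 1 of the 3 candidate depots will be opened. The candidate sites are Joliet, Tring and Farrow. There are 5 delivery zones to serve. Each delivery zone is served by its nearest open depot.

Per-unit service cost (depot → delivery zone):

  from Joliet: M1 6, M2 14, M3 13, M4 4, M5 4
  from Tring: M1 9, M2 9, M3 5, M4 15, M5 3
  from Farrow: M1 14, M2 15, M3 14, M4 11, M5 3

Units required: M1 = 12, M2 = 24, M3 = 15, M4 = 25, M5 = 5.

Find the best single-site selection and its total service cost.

With exactly 1 open, each delivery zone uses its cheapest among the chosen.
{Joliet}: M1→Joliet 6·12=72, M2→Joliet 14·24=336, M3→Joliet 13·15=195, M4→Joliet 4·25=100, M5→Joliet 4·5=20. Service cost 723.
{Tring}: service cost 789
{Farrow}: service cost 1028
Among all 3 size-1 choices, {Joliet} is lowest.

Choose Joliet only; total service cost 723.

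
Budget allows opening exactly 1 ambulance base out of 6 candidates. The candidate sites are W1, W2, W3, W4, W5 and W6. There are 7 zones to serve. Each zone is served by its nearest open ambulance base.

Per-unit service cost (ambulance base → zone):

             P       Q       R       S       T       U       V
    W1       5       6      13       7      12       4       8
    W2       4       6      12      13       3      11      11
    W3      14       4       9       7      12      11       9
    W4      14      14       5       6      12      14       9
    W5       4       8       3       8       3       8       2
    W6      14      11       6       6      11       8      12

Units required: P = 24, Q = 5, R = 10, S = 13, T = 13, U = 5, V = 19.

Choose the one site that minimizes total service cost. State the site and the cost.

Choose W5 only; total service cost 387.

With exactly 1 open, each zone uses its cheapest among the chosen.
{W5}: P→W5 4·24=96, Q→W5 8·5=40, R→W5 3·10=30, S→W5 8·13=104, T→W5 3·13=39, U→W5 8·5=40, V→W5 2·19=38. Service cost 387.
{W1}: service cost 699
{W2}: service cost 718
Among all 6 size-1 choices, {W5} is lowest.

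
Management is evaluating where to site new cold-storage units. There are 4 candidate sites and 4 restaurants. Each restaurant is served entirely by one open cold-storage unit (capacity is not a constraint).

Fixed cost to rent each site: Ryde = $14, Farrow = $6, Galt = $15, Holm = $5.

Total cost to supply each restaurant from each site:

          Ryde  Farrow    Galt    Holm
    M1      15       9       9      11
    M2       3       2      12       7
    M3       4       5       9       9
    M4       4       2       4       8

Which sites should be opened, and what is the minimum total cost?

For any fixed open set, each restaurant goes to its cheapest open site; total = fixed + service.
{Farrow}: M1→Farrow 9, M2→Farrow 2, M3→Farrow 5, M4→Farrow 2. Service 18; fixed 6; total 24.
{Farrow, Holm}: service 18 + fixed 11 = 29
{Ryde, Farrow}: M1→Farrow 9, M2→Farrow 2, M3→Ryde 4, M4→Farrow 2. Service 17; fixed 20; total 37.
{Ryde, Farrow, Galt, Holm}: M1→Farrow 9, M2→Farrow 2, M3→Ryde 4, M4→Farrow 2. Service 17; fixed 40; total 57.
No other subset beats 24.

Open Farrow only; minimum total cost 24.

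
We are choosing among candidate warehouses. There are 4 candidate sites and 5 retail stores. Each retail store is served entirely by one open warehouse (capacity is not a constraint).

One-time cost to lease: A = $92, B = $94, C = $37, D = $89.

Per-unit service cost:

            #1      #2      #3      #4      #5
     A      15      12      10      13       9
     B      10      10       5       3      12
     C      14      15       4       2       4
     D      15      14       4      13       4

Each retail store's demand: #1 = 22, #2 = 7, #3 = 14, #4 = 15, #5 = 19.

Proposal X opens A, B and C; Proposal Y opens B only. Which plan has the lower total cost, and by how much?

Proposal X is cheaper by 52.

Proposal X: {A, B, C}: #1→B 10·22=220, #2→B 10·7=70, #3→C 4·14=56, #4→C 2·15=30, #5→C 4·19=76. Service 452; fixed 223; total 675.
Proposal Y: {B}: #1→B 10·22=220, #2→B 10·7=70, #3→B 5·14=70, #4→B 3·15=45, #5→B 12·19=228. Service 633; fixed 94; total 727.
Difference: |675 − 727| = 52.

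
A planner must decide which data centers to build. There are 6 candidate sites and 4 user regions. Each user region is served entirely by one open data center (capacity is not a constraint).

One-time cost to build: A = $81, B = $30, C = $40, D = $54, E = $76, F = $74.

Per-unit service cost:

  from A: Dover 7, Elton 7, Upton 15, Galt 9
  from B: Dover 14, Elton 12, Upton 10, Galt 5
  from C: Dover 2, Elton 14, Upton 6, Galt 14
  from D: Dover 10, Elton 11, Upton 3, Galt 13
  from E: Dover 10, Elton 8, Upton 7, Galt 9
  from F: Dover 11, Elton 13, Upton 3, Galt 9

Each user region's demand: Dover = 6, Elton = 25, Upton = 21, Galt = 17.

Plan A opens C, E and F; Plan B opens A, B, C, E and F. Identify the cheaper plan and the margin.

Plan A: {C, E, F}: Dover→C 2·6=12, Elton→E 8·25=200, Upton→F 3·21=63, Galt→E 9·17=153. Service 428; fixed 190; total 618.
Plan B: {A, B, C, E, F}: Dover→C 2·6=12, Elton→A 7·25=175, Upton→F 3·21=63, Galt→B 5·17=85. Service 335; fixed 301; total 636.
Difference: |618 − 636| = 18.

Plan A is cheaper by 18.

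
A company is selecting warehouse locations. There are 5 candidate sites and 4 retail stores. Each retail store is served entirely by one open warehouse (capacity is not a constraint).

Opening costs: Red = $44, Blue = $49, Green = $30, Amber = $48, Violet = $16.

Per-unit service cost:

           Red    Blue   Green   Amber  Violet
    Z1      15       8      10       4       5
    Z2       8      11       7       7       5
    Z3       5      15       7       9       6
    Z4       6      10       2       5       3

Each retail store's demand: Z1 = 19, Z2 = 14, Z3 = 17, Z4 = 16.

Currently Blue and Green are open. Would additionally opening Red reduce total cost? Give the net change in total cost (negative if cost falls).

No — net change +10 (cost rises by 10).

Current service cost with {Blue, Green}: 401.
Adding Red: each retail store re-picks its cheapest; new service cost 367, saving 34.
Extra fixed cost: 44. Net change = 44 − 34 = 10.
(Totals: 480 → 490.)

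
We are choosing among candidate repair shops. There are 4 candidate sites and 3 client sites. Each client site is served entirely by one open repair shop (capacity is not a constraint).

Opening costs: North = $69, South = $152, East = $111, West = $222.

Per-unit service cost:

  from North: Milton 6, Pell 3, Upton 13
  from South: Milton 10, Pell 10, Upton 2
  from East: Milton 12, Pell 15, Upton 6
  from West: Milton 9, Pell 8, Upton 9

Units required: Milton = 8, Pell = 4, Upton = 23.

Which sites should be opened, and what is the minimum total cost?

For any fixed open set, each client site goes to its cheapest open site; total = fixed + service.
{South}: Milton→South 10·8=80, Pell→South 10·4=40, Upton→South 2·23=46. Service 166; fixed 152; total 318.
{North, South}: service 106 + fixed 221 = 327
{North, East}: service 198 + fixed 180 = 378
{North, South, East, West}: Milton→North 6·8=48, Pell→North 3·4=12, Upton→South 2·23=46. Service 106; fixed 554; total 660.
No other subset beats 318.

Open South only; minimum total cost 318.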